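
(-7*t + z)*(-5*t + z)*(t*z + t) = 35*t^3*z + 35*t^3 - 12*t^2*z^2 - 12*t^2*z + t*z^3 + t*z^2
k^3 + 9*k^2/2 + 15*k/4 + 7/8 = (k + 1/2)^2*(k + 7/2)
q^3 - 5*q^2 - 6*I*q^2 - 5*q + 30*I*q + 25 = (q - 5)*(q - 5*I)*(q - I)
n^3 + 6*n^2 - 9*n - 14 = (n - 2)*(n + 1)*(n + 7)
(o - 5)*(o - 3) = o^2 - 8*o + 15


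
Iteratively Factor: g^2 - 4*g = (g)*(g - 4)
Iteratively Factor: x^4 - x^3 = (x)*(x^3 - x^2) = x^2*(x^2 - x) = x^2*(x - 1)*(x)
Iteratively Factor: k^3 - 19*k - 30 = (k + 2)*(k^2 - 2*k - 15) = (k + 2)*(k + 3)*(k - 5)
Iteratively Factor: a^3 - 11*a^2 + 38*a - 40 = (a - 5)*(a^2 - 6*a + 8) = (a - 5)*(a - 2)*(a - 4)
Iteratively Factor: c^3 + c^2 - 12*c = (c)*(c^2 + c - 12) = c*(c + 4)*(c - 3)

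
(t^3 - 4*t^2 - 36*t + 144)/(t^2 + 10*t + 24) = (t^2 - 10*t + 24)/(t + 4)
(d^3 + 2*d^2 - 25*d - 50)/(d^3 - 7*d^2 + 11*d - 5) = (d^2 + 7*d + 10)/(d^2 - 2*d + 1)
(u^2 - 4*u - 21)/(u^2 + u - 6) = (u - 7)/(u - 2)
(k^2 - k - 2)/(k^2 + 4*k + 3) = (k - 2)/(k + 3)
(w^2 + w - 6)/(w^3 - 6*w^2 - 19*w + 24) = (w - 2)/(w^2 - 9*w + 8)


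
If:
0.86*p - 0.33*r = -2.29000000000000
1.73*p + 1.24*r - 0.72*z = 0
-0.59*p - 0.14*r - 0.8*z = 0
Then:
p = -1.63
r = 2.70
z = 0.73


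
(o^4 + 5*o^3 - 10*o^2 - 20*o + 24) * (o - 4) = o^5 + o^4 - 30*o^3 + 20*o^2 + 104*o - 96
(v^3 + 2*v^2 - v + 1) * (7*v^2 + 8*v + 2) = 7*v^5 + 22*v^4 + 11*v^3 + 3*v^2 + 6*v + 2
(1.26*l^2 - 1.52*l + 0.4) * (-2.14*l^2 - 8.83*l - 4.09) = -2.6964*l^4 - 7.873*l^3 + 7.4122*l^2 + 2.6848*l - 1.636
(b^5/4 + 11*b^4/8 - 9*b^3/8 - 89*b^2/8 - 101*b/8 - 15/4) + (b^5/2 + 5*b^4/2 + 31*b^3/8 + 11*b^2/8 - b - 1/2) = 3*b^5/4 + 31*b^4/8 + 11*b^3/4 - 39*b^2/4 - 109*b/8 - 17/4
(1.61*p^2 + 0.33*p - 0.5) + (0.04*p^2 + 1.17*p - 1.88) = 1.65*p^2 + 1.5*p - 2.38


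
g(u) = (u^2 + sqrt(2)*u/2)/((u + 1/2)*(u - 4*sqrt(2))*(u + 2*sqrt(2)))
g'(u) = (2*u + sqrt(2)/2)/((u + 1/2)*(u - 4*sqrt(2))*(u + 2*sqrt(2))) - (u^2 + sqrt(2)*u/2)/((u + 1/2)*(u - 4*sqrt(2))*(u + 2*sqrt(2))^2) - (u^2 + sqrt(2)*u/2)/((u + 1/2)*(u - 4*sqrt(2))^2*(u + 2*sqrt(2))) - (u^2 + sqrt(2)*u/2)/((u + 1/2)^2*(u - 4*sqrt(2))*(u + 2*sqrt(2)))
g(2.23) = -0.14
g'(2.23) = -0.07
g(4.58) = -0.60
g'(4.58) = -0.60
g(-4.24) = -0.29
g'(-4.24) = -0.16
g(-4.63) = -0.24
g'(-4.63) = -0.10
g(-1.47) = 0.12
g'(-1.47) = -0.19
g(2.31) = -0.14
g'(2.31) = -0.07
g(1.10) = -0.07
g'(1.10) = -0.06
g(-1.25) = 0.08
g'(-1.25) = -0.15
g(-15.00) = -0.06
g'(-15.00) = 0.00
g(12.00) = 0.13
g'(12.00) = -0.02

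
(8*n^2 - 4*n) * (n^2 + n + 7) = 8*n^4 + 4*n^3 + 52*n^2 - 28*n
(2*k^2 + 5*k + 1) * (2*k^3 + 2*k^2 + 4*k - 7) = 4*k^5 + 14*k^4 + 20*k^3 + 8*k^2 - 31*k - 7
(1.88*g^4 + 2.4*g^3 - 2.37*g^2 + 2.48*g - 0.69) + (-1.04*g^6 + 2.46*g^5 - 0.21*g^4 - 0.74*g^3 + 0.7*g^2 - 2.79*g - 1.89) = -1.04*g^6 + 2.46*g^5 + 1.67*g^4 + 1.66*g^3 - 1.67*g^2 - 0.31*g - 2.58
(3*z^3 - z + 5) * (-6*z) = -18*z^4 + 6*z^2 - 30*z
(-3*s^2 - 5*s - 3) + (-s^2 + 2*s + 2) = -4*s^2 - 3*s - 1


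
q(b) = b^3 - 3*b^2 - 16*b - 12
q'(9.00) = 173.00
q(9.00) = 330.00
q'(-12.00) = 488.00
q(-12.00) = -1980.00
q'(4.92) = 27.10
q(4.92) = -44.24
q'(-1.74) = 3.52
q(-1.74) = 1.49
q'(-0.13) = -15.17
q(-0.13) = -9.97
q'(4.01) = 8.18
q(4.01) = -59.92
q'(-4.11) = 59.34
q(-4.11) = -66.34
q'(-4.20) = 62.12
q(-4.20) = -71.81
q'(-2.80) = 24.32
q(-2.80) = -12.67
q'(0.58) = -18.47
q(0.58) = -22.09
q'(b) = 3*b^2 - 6*b - 16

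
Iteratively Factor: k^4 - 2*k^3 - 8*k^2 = (k)*(k^3 - 2*k^2 - 8*k) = k*(k + 2)*(k^2 - 4*k) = k*(k - 4)*(k + 2)*(k)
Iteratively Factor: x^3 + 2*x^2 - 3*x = (x)*(x^2 + 2*x - 3) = x*(x + 3)*(x - 1)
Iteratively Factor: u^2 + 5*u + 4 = (u + 4)*(u + 1)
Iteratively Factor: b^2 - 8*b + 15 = (b - 3)*(b - 5)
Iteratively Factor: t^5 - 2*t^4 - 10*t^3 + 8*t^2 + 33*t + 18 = (t + 1)*(t^4 - 3*t^3 - 7*t^2 + 15*t + 18) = (t - 3)*(t + 1)*(t^3 - 7*t - 6) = (t - 3)^2*(t + 1)*(t^2 + 3*t + 2) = (t - 3)^2*(t + 1)^2*(t + 2)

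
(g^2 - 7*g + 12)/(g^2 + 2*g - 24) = (g - 3)/(g + 6)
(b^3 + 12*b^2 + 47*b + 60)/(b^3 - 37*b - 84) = (b + 5)/(b - 7)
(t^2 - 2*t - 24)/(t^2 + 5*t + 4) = (t - 6)/(t + 1)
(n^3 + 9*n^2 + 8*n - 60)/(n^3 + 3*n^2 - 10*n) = (n + 6)/n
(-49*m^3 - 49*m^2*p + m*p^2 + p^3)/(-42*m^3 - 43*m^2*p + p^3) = (7*m + p)/(6*m + p)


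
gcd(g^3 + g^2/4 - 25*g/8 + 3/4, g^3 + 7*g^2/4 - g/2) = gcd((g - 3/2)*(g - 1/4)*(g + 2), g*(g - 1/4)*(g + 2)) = g^2 + 7*g/4 - 1/2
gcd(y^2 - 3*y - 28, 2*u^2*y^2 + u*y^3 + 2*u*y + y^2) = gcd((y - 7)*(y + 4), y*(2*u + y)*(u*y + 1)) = 1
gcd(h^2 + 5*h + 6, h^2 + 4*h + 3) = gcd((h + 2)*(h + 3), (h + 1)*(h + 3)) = h + 3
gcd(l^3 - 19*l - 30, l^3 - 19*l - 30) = l^3 - 19*l - 30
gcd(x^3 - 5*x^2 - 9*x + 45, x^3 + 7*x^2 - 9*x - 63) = x^2 - 9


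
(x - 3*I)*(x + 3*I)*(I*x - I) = I*x^3 - I*x^2 + 9*I*x - 9*I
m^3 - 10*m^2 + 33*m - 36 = (m - 4)*(m - 3)^2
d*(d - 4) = d^2 - 4*d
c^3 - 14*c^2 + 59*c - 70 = (c - 7)*(c - 5)*(c - 2)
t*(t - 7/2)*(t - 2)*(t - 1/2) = t^4 - 6*t^3 + 39*t^2/4 - 7*t/2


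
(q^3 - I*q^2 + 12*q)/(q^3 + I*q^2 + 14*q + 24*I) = q/(q + 2*I)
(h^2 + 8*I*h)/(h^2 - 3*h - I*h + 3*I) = h*(h + 8*I)/(h^2 - 3*h - I*h + 3*I)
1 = 1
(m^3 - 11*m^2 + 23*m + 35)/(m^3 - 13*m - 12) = (m^2 - 12*m + 35)/(m^2 - m - 12)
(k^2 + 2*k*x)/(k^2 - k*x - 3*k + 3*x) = k*(k + 2*x)/(k^2 - k*x - 3*k + 3*x)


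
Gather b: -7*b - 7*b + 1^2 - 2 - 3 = -14*b - 4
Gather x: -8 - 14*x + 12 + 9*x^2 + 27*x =9*x^2 + 13*x + 4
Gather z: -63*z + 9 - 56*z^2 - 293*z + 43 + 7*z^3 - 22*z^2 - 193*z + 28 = 7*z^3 - 78*z^2 - 549*z + 80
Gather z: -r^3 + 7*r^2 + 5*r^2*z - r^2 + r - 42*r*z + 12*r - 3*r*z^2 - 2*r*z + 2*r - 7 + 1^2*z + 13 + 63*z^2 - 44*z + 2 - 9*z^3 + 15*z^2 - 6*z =-r^3 + 6*r^2 + 15*r - 9*z^3 + z^2*(78 - 3*r) + z*(5*r^2 - 44*r - 49) + 8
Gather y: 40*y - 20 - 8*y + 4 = 32*y - 16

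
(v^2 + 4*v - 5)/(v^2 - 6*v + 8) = (v^2 + 4*v - 5)/(v^2 - 6*v + 8)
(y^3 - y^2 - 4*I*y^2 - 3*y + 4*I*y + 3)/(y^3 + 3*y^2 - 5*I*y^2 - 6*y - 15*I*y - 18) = (y^2 - y*(1 + I) + I)/(y^2 + y*(3 - 2*I) - 6*I)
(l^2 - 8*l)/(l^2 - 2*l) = (l - 8)/(l - 2)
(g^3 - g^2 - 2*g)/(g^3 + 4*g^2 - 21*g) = (g^2 - g - 2)/(g^2 + 4*g - 21)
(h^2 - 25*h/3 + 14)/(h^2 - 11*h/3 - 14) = (3*h - 7)/(3*h + 7)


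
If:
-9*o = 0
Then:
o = 0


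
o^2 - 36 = (o - 6)*(o + 6)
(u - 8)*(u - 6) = u^2 - 14*u + 48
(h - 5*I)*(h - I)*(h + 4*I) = h^3 - 2*I*h^2 + 19*h - 20*I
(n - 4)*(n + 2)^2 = n^3 - 12*n - 16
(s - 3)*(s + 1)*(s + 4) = s^3 + 2*s^2 - 11*s - 12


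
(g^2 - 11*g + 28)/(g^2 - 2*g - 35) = (g - 4)/(g + 5)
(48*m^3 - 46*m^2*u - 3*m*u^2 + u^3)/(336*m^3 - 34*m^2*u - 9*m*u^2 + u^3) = (-m + u)/(-7*m + u)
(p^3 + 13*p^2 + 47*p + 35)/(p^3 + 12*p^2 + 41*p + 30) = (p + 7)/(p + 6)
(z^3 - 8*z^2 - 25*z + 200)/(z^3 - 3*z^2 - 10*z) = (z^2 - 3*z - 40)/(z*(z + 2))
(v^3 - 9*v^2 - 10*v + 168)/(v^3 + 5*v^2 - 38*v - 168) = (v - 7)/(v + 7)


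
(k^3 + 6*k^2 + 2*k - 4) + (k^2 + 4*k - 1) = k^3 + 7*k^2 + 6*k - 5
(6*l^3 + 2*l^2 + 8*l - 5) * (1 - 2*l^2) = -12*l^5 - 4*l^4 - 10*l^3 + 12*l^2 + 8*l - 5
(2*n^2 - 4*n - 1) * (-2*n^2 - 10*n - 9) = -4*n^4 - 12*n^3 + 24*n^2 + 46*n + 9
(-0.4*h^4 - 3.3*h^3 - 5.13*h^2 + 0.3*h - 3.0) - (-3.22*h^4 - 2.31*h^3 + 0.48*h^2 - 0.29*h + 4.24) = 2.82*h^4 - 0.99*h^3 - 5.61*h^2 + 0.59*h - 7.24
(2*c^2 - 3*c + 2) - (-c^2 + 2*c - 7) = 3*c^2 - 5*c + 9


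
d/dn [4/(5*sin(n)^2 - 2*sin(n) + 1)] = 8*(1 - 5*sin(n))*cos(n)/(5*sin(n)^2 - 2*sin(n) + 1)^2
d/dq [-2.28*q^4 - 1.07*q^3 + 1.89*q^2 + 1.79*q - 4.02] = -9.12*q^3 - 3.21*q^2 + 3.78*q + 1.79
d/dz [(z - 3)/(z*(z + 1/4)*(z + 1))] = 4*(-8*z^3 + 31*z^2 + 30*z + 3)/(z^2*(16*z^4 + 40*z^3 + 33*z^2 + 10*z + 1))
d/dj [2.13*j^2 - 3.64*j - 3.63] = 4.26*j - 3.64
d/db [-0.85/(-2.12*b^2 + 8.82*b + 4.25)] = (7.497 - 3.604*b)/(-2.12*b^2 + 8.82*b + 4.25)^2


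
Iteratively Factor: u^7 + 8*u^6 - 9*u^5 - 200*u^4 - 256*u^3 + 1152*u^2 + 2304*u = (u + 4)*(u^6 + 4*u^5 - 25*u^4 - 100*u^3 + 144*u^2 + 576*u) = (u - 4)*(u + 4)*(u^5 + 8*u^4 + 7*u^3 - 72*u^2 - 144*u) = (u - 4)*(u - 3)*(u + 4)*(u^4 + 11*u^3 + 40*u^2 + 48*u) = (u - 4)*(u - 3)*(u + 3)*(u + 4)*(u^3 + 8*u^2 + 16*u) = (u - 4)*(u - 3)*(u + 3)*(u + 4)^2*(u^2 + 4*u) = (u - 4)*(u - 3)*(u + 3)*(u + 4)^3*(u)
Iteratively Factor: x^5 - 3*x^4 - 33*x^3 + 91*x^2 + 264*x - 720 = (x - 3)*(x^4 - 33*x^2 - 8*x + 240) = (x - 3)*(x + 4)*(x^3 - 4*x^2 - 17*x + 60) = (x - 3)^2*(x + 4)*(x^2 - x - 20) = (x - 3)^2*(x + 4)^2*(x - 5)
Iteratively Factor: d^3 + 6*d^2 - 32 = (d + 4)*(d^2 + 2*d - 8) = (d + 4)^2*(d - 2)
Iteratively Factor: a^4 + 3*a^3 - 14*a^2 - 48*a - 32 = (a - 4)*(a^3 + 7*a^2 + 14*a + 8) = (a - 4)*(a + 4)*(a^2 + 3*a + 2) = (a - 4)*(a + 1)*(a + 4)*(a + 2)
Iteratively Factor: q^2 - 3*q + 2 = (q - 2)*(q - 1)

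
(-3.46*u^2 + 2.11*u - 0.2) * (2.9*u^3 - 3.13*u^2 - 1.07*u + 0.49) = -10.034*u^5 + 16.9488*u^4 - 3.4821*u^3 - 3.3271*u^2 + 1.2479*u - 0.098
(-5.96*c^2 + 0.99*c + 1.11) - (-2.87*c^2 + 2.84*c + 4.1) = -3.09*c^2 - 1.85*c - 2.99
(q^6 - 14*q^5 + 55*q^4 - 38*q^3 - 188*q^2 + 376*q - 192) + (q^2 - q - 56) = q^6 - 14*q^5 + 55*q^4 - 38*q^3 - 187*q^2 + 375*q - 248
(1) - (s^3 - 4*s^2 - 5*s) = -s^3 + 4*s^2 + 5*s + 1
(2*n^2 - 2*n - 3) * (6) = 12*n^2 - 12*n - 18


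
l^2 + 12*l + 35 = (l + 5)*(l + 7)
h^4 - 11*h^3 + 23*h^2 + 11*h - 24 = (h - 8)*(h - 3)*(h - 1)*(h + 1)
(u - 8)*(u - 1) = u^2 - 9*u + 8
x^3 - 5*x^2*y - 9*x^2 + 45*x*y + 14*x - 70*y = (x - 7)*(x - 2)*(x - 5*y)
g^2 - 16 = (g - 4)*(g + 4)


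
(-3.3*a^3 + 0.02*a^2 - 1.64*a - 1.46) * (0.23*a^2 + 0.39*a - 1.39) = -0.759*a^5 - 1.2824*a^4 + 4.2176*a^3 - 1.0032*a^2 + 1.7102*a + 2.0294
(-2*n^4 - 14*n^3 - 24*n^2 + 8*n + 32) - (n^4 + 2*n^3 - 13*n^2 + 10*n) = -3*n^4 - 16*n^3 - 11*n^2 - 2*n + 32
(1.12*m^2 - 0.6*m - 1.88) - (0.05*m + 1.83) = 1.12*m^2 - 0.65*m - 3.71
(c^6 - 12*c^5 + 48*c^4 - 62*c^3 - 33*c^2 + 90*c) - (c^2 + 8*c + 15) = c^6 - 12*c^5 + 48*c^4 - 62*c^3 - 34*c^2 + 82*c - 15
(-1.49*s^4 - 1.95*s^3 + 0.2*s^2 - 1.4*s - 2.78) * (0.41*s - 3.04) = -0.6109*s^5 + 3.7301*s^4 + 6.01*s^3 - 1.182*s^2 + 3.1162*s + 8.4512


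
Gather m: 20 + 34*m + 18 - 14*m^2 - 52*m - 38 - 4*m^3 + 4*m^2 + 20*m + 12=-4*m^3 - 10*m^2 + 2*m + 12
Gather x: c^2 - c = c^2 - c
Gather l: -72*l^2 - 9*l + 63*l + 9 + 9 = -72*l^2 + 54*l + 18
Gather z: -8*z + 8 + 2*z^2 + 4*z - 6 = 2*z^2 - 4*z + 2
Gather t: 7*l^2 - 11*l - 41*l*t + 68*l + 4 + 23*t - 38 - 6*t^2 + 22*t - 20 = 7*l^2 + 57*l - 6*t^2 + t*(45 - 41*l) - 54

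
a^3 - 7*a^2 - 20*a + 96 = (a - 8)*(a - 3)*(a + 4)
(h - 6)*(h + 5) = h^2 - h - 30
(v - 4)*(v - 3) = v^2 - 7*v + 12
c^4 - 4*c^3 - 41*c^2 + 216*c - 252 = (c - 6)*(c - 3)*(c - 2)*(c + 7)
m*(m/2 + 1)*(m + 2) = m^3/2 + 2*m^2 + 2*m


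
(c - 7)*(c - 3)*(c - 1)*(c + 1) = c^4 - 10*c^3 + 20*c^2 + 10*c - 21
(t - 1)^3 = t^3 - 3*t^2 + 3*t - 1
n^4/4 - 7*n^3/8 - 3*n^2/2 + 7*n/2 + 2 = (n/4 + 1/2)*(n - 4)*(n - 2)*(n + 1/2)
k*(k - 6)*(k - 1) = k^3 - 7*k^2 + 6*k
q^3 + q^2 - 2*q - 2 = (q + 1)*(q - sqrt(2))*(q + sqrt(2))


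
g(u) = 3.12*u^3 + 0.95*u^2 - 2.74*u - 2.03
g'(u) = 9.36*u^2 + 1.9*u - 2.74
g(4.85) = 362.97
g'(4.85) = 226.65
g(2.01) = 21.64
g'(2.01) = 38.89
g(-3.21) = -86.64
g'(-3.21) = 87.61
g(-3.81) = -150.36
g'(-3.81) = 125.89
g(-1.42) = -5.16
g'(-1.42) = 13.44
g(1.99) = 20.87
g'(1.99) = 38.11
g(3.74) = 164.23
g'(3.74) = 135.29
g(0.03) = -2.11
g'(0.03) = -2.67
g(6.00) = 689.65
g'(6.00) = 345.62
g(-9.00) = -2174.90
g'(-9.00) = 738.32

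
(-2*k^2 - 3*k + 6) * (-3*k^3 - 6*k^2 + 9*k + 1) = 6*k^5 + 21*k^4 - 18*k^3 - 65*k^2 + 51*k + 6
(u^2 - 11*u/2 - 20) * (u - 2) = u^3 - 15*u^2/2 - 9*u + 40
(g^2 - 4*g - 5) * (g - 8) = g^3 - 12*g^2 + 27*g + 40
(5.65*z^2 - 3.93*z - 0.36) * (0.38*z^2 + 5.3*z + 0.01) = 2.147*z^4 + 28.4516*z^3 - 20.9093*z^2 - 1.9473*z - 0.0036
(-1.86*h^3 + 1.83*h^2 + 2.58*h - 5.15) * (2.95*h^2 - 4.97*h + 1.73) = -5.487*h^5 + 14.6427*h^4 - 4.7019*h^3 - 24.8492*h^2 + 30.0589*h - 8.9095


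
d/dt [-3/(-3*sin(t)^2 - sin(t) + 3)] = -3*(6*sin(t) + 1)*cos(t)/(sin(t) - 3*cos(t)^2)^2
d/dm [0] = 0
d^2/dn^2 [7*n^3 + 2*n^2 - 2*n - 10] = 42*n + 4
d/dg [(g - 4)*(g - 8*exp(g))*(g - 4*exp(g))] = -12*g^2*exp(g) + 3*g^2 + 64*g*exp(2*g) + 24*g*exp(g) - 8*g - 224*exp(2*g) + 48*exp(g)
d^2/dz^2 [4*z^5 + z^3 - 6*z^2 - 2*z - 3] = 80*z^3 + 6*z - 12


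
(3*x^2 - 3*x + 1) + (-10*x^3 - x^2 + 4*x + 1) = -10*x^3 + 2*x^2 + x + 2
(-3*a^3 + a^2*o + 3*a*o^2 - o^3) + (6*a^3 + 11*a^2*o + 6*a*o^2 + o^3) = 3*a^3 + 12*a^2*o + 9*a*o^2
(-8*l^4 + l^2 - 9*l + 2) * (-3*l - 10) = 24*l^5 + 80*l^4 - 3*l^3 + 17*l^2 + 84*l - 20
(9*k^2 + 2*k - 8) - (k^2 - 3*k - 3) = 8*k^2 + 5*k - 5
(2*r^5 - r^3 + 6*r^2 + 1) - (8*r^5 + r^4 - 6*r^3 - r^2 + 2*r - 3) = -6*r^5 - r^4 + 5*r^3 + 7*r^2 - 2*r + 4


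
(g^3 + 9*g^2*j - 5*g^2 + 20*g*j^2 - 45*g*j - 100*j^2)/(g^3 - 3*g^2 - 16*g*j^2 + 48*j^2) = (g^2 + 5*g*j - 5*g - 25*j)/(g^2 - 4*g*j - 3*g + 12*j)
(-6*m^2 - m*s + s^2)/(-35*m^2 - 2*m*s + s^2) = (6*m^2 + m*s - s^2)/(35*m^2 + 2*m*s - s^2)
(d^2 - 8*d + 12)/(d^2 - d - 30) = (d - 2)/(d + 5)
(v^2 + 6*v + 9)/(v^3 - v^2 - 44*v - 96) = (v + 3)/(v^2 - 4*v - 32)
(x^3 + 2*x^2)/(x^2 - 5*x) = x*(x + 2)/(x - 5)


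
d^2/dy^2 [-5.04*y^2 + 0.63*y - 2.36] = -10.0800000000000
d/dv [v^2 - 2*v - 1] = 2*v - 2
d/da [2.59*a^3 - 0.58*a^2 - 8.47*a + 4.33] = 7.77*a^2 - 1.16*a - 8.47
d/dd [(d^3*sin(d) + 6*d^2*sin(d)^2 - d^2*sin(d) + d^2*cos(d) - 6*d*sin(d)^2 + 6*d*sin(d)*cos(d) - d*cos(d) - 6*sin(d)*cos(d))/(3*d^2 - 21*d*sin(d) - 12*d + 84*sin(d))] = (d^5*cos(d) + 6*d^4*sin(2*d) - 5*d^4*cos(d) - 3*d^3*sin(d) - 30*d^3*sin(2*d) - 13*d^3*cos(d)/2 + 13*d^3*cos(2*d) + 21*d^3*cos(3*d)/2 + 35*d^2*sin(2*d)/2 + 99*d^2*cos(d)/2 - 133*d^2*cos(2*d)/2 - 105*d^2*cos(3*d)/2 + 3*d^2/2 + 189*d*sin(d)/2 + 34*d*sin(2*d) - 63*d*sin(3*d)/2 - 42*d*cos(d) + 52*d*cos(2*d) + 42*d*cos(3*d) - 26*sin(2*d) + 63*cos(d)/2 - 63*cos(3*d)/2)/(3*(d - 4)^2*(d - 7*sin(d))^2)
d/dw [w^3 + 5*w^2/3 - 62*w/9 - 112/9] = 3*w^2 + 10*w/3 - 62/9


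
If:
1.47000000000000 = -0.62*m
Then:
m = -2.37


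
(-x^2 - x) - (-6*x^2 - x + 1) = 5*x^2 - 1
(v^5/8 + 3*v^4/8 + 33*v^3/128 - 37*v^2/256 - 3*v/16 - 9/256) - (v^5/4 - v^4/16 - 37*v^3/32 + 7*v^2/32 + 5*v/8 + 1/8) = -v^5/8 + 7*v^4/16 + 181*v^3/128 - 93*v^2/256 - 13*v/16 - 41/256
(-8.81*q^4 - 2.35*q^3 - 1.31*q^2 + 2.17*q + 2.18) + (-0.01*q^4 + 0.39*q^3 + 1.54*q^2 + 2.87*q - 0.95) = -8.82*q^4 - 1.96*q^3 + 0.23*q^2 + 5.04*q + 1.23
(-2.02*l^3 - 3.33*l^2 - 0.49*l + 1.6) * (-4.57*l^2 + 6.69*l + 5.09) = 9.2314*l^5 + 1.7043*l^4 - 30.3202*l^3 - 27.5398*l^2 + 8.2099*l + 8.144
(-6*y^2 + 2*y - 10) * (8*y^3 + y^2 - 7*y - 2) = -48*y^5 + 10*y^4 - 36*y^3 - 12*y^2 + 66*y + 20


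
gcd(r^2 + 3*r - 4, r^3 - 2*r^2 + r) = r - 1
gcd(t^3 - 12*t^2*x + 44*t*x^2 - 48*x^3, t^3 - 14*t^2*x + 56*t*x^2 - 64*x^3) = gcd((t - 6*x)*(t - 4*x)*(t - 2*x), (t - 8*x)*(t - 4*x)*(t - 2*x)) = t^2 - 6*t*x + 8*x^2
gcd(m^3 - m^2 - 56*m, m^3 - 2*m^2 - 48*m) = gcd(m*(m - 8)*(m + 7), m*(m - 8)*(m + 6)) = m^2 - 8*m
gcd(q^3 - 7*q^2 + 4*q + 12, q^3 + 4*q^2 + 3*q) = q + 1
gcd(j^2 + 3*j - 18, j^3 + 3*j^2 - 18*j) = j^2 + 3*j - 18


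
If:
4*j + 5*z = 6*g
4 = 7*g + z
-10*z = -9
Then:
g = 31/70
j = -129/280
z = 9/10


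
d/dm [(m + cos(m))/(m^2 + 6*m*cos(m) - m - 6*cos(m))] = (5*m^2*sin(m) - m^2 - 5*m*sin(m) - 2*m*cos(m) - 6*cos(m)^2 - 5*cos(m))/((m - 1)^2*(m + 6*cos(m))^2)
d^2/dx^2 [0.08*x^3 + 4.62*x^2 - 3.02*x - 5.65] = 0.48*x + 9.24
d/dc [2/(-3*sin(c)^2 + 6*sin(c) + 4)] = 12*(sin(c) - 1)*cos(c)/(-3*sin(c)^2 + 6*sin(c) + 4)^2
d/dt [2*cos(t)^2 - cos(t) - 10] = (1 - 4*cos(t))*sin(t)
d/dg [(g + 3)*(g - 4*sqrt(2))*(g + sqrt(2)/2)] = 3*g^2 - 7*sqrt(2)*g + 6*g - 21*sqrt(2)/2 - 4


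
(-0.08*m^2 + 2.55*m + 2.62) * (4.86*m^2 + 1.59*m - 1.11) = -0.3888*m^4 + 12.2658*m^3 + 16.8765*m^2 + 1.3353*m - 2.9082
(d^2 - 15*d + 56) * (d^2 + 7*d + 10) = d^4 - 8*d^3 - 39*d^2 + 242*d + 560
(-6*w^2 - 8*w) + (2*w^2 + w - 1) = -4*w^2 - 7*w - 1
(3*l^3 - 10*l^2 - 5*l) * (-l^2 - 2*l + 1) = -3*l^5 + 4*l^4 + 28*l^3 - 5*l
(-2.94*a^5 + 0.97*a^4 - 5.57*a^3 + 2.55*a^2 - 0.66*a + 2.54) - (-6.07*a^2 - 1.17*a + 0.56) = -2.94*a^5 + 0.97*a^4 - 5.57*a^3 + 8.62*a^2 + 0.51*a + 1.98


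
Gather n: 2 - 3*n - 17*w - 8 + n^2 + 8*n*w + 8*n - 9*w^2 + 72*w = n^2 + n*(8*w + 5) - 9*w^2 + 55*w - 6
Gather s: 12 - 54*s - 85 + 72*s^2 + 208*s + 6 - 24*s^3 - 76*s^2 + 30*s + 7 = -24*s^3 - 4*s^2 + 184*s - 60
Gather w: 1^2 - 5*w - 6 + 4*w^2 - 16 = 4*w^2 - 5*w - 21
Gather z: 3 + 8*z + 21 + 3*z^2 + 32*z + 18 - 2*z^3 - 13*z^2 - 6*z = -2*z^3 - 10*z^2 + 34*z + 42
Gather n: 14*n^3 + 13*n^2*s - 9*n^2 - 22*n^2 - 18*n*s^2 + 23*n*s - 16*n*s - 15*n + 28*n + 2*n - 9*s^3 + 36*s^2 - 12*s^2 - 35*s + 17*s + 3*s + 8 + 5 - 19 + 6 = 14*n^3 + n^2*(13*s - 31) + n*(-18*s^2 + 7*s + 15) - 9*s^3 + 24*s^2 - 15*s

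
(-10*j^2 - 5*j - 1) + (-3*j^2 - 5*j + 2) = -13*j^2 - 10*j + 1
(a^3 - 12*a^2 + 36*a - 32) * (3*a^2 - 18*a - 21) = 3*a^5 - 54*a^4 + 303*a^3 - 492*a^2 - 180*a + 672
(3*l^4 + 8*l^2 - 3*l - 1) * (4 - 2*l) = -6*l^5 + 12*l^4 - 16*l^3 + 38*l^2 - 10*l - 4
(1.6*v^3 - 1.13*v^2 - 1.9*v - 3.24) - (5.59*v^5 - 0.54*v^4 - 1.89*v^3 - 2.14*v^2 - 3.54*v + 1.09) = -5.59*v^5 + 0.54*v^4 + 3.49*v^3 + 1.01*v^2 + 1.64*v - 4.33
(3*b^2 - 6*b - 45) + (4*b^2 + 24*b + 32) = 7*b^2 + 18*b - 13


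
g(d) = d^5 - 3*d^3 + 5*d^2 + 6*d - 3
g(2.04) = 39.91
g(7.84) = 28525.37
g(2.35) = 71.45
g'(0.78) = 10.18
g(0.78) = 3.59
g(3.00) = 222.00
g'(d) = 5*d^4 - 9*d^2 + 10*d + 6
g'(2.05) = 76.98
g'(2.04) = 75.54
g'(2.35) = 132.29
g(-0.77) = -3.56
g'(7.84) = 18421.31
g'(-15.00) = 250956.00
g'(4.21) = 1459.30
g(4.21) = 1209.57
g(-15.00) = -748218.00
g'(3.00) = 360.00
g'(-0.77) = -5.28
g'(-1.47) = -4.80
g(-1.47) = 1.65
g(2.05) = 40.67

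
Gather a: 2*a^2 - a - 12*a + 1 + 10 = 2*a^2 - 13*a + 11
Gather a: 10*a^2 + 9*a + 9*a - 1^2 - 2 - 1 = 10*a^2 + 18*a - 4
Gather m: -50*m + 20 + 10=30 - 50*m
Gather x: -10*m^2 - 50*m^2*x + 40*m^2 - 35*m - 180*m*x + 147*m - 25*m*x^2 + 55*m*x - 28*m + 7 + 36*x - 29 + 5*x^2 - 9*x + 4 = 30*m^2 + 84*m + x^2*(5 - 25*m) + x*(-50*m^2 - 125*m + 27) - 18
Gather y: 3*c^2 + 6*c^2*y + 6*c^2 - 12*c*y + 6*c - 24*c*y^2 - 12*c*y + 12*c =9*c^2 - 24*c*y^2 + 18*c + y*(6*c^2 - 24*c)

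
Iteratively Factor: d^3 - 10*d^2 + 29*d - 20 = (d - 1)*(d^2 - 9*d + 20) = (d - 4)*(d - 1)*(d - 5)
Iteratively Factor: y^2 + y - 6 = (y + 3)*(y - 2)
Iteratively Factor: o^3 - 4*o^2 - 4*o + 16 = (o - 2)*(o^2 - 2*o - 8) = (o - 2)*(o + 2)*(o - 4)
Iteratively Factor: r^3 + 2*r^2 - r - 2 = (r + 1)*(r^2 + r - 2) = (r - 1)*(r + 1)*(r + 2)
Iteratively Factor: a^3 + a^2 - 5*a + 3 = (a + 3)*(a^2 - 2*a + 1) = (a - 1)*(a + 3)*(a - 1)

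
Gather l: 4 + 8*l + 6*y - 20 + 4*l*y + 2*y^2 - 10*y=l*(4*y + 8) + 2*y^2 - 4*y - 16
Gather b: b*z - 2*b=b*(z - 2)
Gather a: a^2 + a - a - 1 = a^2 - 1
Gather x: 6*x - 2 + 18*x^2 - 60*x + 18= 18*x^2 - 54*x + 16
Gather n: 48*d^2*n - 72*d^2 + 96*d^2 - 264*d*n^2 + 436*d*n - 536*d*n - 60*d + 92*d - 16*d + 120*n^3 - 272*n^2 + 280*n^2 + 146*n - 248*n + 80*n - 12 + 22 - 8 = 24*d^2 + 16*d + 120*n^3 + n^2*(8 - 264*d) + n*(48*d^2 - 100*d - 22) + 2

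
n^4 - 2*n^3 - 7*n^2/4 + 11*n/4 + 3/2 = (n - 2)*(n - 3/2)*(n + 1/2)*(n + 1)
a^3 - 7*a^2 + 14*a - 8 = (a - 4)*(a - 2)*(a - 1)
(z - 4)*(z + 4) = z^2 - 16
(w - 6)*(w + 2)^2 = w^3 - 2*w^2 - 20*w - 24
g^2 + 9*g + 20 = (g + 4)*(g + 5)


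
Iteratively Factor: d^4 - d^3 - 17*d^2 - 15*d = (d)*(d^3 - d^2 - 17*d - 15) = d*(d + 1)*(d^2 - 2*d - 15) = d*(d + 1)*(d + 3)*(d - 5)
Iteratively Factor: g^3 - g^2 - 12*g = (g + 3)*(g^2 - 4*g) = g*(g + 3)*(g - 4)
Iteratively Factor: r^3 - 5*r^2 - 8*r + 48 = (r + 3)*(r^2 - 8*r + 16) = (r - 4)*(r + 3)*(r - 4)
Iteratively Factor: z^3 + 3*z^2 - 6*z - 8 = (z + 1)*(z^2 + 2*z - 8) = (z - 2)*(z + 1)*(z + 4)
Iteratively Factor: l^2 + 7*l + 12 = (l + 4)*(l + 3)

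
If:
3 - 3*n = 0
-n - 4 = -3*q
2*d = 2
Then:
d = 1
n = 1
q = 5/3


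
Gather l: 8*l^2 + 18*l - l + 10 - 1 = 8*l^2 + 17*l + 9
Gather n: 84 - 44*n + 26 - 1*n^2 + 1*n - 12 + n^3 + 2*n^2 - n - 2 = n^3 + n^2 - 44*n + 96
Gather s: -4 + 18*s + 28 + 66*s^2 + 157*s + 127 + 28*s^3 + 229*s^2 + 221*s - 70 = 28*s^3 + 295*s^2 + 396*s + 81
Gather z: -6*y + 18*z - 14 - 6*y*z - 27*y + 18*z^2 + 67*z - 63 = -33*y + 18*z^2 + z*(85 - 6*y) - 77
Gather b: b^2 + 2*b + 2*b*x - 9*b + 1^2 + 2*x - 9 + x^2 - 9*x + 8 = b^2 + b*(2*x - 7) + x^2 - 7*x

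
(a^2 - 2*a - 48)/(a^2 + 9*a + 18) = (a - 8)/(a + 3)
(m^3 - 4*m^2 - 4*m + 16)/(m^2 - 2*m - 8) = m - 2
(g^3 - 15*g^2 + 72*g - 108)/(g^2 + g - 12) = (g^2 - 12*g + 36)/(g + 4)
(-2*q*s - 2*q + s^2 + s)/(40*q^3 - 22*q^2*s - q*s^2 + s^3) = (-s - 1)/(20*q^2 - q*s - s^2)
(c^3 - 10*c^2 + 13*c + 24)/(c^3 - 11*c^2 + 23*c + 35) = (c^2 - 11*c + 24)/(c^2 - 12*c + 35)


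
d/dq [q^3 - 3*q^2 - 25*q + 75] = 3*q^2 - 6*q - 25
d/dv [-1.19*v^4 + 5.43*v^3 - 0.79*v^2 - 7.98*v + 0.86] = -4.76*v^3 + 16.29*v^2 - 1.58*v - 7.98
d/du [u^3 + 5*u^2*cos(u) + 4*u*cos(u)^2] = -5*u^2*sin(u) + 3*u^2 - 4*u*sin(2*u) + 10*u*cos(u) + 4*cos(u)^2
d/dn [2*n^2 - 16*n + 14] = 4*n - 16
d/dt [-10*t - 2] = -10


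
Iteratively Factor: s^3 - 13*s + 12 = (s - 3)*(s^2 + 3*s - 4) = (s - 3)*(s - 1)*(s + 4)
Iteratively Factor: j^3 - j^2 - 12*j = (j)*(j^2 - j - 12) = j*(j - 4)*(j + 3)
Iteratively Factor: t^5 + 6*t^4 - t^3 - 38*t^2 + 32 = (t + 1)*(t^4 + 5*t^3 - 6*t^2 - 32*t + 32) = (t + 1)*(t + 4)*(t^3 + t^2 - 10*t + 8) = (t - 2)*(t + 1)*(t + 4)*(t^2 + 3*t - 4) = (t - 2)*(t - 1)*(t + 1)*(t + 4)*(t + 4)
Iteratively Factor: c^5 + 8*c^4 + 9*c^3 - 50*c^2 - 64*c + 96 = (c - 1)*(c^4 + 9*c^3 + 18*c^2 - 32*c - 96) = (c - 2)*(c - 1)*(c^3 + 11*c^2 + 40*c + 48) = (c - 2)*(c - 1)*(c + 4)*(c^2 + 7*c + 12) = (c - 2)*(c - 1)*(c + 4)^2*(c + 3)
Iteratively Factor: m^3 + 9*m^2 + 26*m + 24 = (m + 3)*(m^2 + 6*m + 8) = (m + 3)*(m + 4)*(m + 2)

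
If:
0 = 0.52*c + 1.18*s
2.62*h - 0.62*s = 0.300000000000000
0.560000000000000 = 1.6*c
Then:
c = 0.35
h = 0.08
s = -0.15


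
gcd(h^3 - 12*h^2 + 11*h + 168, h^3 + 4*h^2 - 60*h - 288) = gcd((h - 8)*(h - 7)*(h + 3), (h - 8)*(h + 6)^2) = h - 8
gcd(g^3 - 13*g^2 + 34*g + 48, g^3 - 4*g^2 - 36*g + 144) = g - 6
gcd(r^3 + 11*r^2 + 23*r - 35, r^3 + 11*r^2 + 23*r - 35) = r^3 + 11*r^2 + 23*r - 35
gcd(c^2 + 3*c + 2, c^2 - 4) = c + 2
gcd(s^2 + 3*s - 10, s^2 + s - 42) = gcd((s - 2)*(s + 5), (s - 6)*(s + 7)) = 1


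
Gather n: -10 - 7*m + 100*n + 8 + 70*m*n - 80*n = -7*m + n*(70*m + 20) - 2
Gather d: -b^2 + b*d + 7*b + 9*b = -b^2 + b*d + 16*b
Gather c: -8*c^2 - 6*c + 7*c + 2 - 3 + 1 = -8*c^2 + c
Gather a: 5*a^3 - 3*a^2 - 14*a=5*a^3 - 3*a^2 - 14*a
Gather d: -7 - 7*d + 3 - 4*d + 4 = -11*d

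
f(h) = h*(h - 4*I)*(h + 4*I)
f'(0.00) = 16.00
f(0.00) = 0.00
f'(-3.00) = 43.00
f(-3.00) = -75.00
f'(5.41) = 103.80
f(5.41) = 244.90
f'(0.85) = 18.17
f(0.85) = 14.21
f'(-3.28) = 48.28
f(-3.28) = -87.77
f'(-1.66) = 24.27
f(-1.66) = -31.13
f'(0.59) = 17.04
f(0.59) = 9.65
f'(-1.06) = 19.37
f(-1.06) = -18.15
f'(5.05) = 92.51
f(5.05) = 209.59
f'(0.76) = 17.73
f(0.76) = 12.60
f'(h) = h*(h - 4*I) + h*(h + 4*I) + (h - 4*I)*(h + 4*I) = 3*h^2 + 16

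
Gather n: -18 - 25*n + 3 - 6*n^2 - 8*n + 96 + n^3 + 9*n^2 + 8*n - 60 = n^3 + 3*n^2 - 25*n + 21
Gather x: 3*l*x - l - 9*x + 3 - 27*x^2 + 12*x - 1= -l - 27*x^2 + x*(3*l + 3) + 2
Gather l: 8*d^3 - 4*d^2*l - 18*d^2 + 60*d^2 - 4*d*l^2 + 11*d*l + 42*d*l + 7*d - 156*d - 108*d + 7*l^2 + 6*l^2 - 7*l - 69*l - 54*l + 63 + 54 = 8*d^3 + 42*d^2 - 257*d + l^2*(13 - 4*d) + l*(-4*d^2 + 53*d - 130) + 117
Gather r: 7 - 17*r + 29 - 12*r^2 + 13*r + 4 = -12*r^2 - 4*r + 40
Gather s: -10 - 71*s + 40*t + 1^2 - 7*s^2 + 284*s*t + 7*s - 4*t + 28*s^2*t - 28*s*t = s^2*(28*t - 7) + s*(256*t - 64) + 36*t - 9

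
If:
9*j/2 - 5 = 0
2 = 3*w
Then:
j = 10/9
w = 2/3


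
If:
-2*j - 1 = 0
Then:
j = -1/2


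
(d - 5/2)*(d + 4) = d^2 + 3*d/2 - 10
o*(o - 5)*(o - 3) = o^3 - 8*o^2 + 15*o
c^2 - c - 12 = (c - 4)*(c + 3)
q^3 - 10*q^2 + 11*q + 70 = (q - 7)*(q - 5)*(q + 2)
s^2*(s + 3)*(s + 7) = s^4 + 10*s^3 + 21*s^2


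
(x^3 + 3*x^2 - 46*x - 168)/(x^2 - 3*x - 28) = x + 6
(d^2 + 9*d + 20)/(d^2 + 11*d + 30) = (d + 4)/(d + 6)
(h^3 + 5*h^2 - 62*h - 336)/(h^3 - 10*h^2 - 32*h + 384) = (h + 7)/(h - 8)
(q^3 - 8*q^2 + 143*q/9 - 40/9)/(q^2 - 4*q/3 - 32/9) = (3*q^2 - 16*q + 5)/(3*q + 4)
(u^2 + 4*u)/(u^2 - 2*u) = (u + 4)/(u - 2)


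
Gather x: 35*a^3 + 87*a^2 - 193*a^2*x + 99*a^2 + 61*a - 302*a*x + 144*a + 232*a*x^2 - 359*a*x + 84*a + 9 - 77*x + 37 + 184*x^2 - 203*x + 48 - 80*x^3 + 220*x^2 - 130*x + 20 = 35*a^3 + 186*a^2 + 289*a - 80*x^3 + x^2*(232*a + 404) + x*(-193*a^2 - 661*a - 410) + 114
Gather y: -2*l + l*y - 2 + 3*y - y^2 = -2*l - y^2 + y*(l + 3) - 2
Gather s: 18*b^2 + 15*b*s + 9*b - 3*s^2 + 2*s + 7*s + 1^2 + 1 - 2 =18*b^2 + 9*b - 3*s^2 + s*(15*b + 9)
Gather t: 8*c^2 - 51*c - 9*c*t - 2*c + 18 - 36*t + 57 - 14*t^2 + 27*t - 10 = 8*c^2 - 53*c - 14*t^2 + t*(-9*c - 9) + 65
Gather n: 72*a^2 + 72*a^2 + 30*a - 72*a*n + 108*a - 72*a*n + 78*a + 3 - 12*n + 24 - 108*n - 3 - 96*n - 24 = 144*a^2 + 216*a + n*(-144*a - 216)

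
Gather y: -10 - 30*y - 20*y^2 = -20*y^2 - 30*y - 10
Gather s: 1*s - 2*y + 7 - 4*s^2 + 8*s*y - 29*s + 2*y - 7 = -4*s^2 + s*(8*y - 28)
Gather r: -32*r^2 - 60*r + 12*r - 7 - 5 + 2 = -32*r^2 - 48*r - 10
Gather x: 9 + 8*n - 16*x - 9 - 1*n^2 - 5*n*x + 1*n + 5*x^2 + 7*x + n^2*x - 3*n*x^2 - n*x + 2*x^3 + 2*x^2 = -n^2 + 9*n + 2*x^3 + x^2*(7 - 3*n) + x*(n^2 - 6*n - 9)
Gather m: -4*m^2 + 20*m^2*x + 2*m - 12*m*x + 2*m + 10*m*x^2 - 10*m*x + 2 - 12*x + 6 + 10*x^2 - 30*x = m^2*(20*x - 4) + m*(10*x^2 - 22*x + 4) + 10*x^2 - 42*x + 8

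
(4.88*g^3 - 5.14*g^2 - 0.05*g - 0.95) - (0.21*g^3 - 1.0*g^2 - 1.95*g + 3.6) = 4.67*g^3 - 4.14*g^2 + 1.9*g - 4.55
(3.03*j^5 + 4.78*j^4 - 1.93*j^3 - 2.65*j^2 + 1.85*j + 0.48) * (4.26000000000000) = 12.9078*j^5 + 20.3628*j^4 - 8.2218*j^3 - 11.289*j^2 + 7.881*j + 2.0448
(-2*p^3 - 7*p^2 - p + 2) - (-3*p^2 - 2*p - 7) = -2*p^3 - 4*p^2 + p + 9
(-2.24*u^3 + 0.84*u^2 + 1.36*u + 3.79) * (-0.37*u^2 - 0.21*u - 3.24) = 0.8288*u^5 + 0.1596*u^4 + 6.578*u^3 - 4.4095*u^2 - 5.2023*u - 12.2796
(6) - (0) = 6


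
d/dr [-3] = 0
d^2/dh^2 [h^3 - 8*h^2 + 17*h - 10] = 6*h - 16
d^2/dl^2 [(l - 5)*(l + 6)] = 2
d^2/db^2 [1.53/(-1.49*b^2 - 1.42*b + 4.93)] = (6.793506*b^2 + 6.474348*b - 1.53*(2.98*b + 1.42)*(5.96*b + 2.84) - 22.477842)/(1.49*b^2 + 1.42*b - 4.93)^3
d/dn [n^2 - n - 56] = 2*n - 1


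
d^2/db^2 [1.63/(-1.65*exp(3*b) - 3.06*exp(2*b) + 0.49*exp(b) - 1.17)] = (-1.63*(4.95*exp(2*b) + 6.12*exp(b) - 0.49)*(9.9*exp(2*b) + 12.24*exp(b) - 0.98)*exp(b) + (24.2055*exp(2*b) + 19.9512*exp(b) - 0.7987)*(1.65*exp(3*b) + 3.06*exp(2*b) - 0.49*exp(b) + 1.17))*exp(b)/(1.65*exp(3*b) + 3.06*exp(2*b) - 0.49*exp(b) + 1.17)^3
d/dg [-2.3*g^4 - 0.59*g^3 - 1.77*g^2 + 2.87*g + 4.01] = -9.2*g^3 - 1.77*g^2 - 3.54*g + 2.87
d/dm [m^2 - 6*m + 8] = 2*m - 6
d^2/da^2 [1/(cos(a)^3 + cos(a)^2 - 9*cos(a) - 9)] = ((-33*cos(a) + 8*cos(2*a) + 9*cos(3*a))*(cos(a)^3 + cos(a)^2 - 9*cos(a) - 9)/4 + 2*(3*cos(a)^2 + 2*cos(a) - 9)^2*sin(a)^2)/(cos(a)^3 + cos(a)^2 - 9*cos(a) - 9)^3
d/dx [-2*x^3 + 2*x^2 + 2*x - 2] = -6*x^2 + 4*x + 2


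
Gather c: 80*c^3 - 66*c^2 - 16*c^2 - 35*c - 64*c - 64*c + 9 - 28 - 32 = 80*c^3 - 82*c^2 - 163*c - 51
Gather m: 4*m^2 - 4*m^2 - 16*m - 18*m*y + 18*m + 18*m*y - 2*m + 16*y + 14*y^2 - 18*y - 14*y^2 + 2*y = 0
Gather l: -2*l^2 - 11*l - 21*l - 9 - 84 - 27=-2*l^2 - 32*l - 120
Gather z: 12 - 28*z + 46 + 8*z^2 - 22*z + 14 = 8*z^2 - 50*z + 72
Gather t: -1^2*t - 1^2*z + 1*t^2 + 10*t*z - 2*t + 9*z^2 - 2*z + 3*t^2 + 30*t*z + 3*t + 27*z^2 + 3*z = 4*t^2 + 40*t*z + 36*z^2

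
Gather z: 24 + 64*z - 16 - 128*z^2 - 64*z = 8 - 128*z^2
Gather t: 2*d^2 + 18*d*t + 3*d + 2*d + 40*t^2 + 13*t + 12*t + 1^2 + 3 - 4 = 2*d^2 + 5*d + 40*t^2 + t*(18*d + 25)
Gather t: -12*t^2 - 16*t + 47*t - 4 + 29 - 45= -12*t^2 + 31*t - 20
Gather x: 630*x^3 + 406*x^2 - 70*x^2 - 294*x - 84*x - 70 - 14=630*x^3 + 336*x^2 - 378*x - 84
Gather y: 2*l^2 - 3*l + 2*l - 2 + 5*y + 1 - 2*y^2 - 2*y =2*l^2 - l - 2*y^2 + 3*y - 1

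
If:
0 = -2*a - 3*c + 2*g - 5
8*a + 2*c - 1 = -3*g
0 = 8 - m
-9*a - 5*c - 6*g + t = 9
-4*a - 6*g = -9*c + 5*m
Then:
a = -11/2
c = 108/13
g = 123/13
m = 8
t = 1503/26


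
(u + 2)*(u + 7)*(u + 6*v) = u^3 + 6*u^2*v + 9*u^2 + 54*u*v + 14*u + 84*v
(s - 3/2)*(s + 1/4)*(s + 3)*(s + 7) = s^4 + 35*s^3/4 + 65*s^2/8 - 30*s - 63/8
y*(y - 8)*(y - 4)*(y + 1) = y^4 - 11*y^3 + 20*y^2 + 32*y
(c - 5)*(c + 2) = c^2 - 3*c - 10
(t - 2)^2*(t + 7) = t^3 + 3*t^2 - 24*t + 28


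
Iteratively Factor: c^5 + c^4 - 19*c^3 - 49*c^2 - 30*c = (c - 5)*(c^4 + 6*c^3 + 11*c^2 + 6*c) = (c - 5)*(c + 1)*(c^3 + 5*c^2 + 6*c) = c*(c - 5)*(c + 1)*(c^2 + 5*c + 6) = c*(c - 5)*(c + 1)*(c + 2)*(c + 3)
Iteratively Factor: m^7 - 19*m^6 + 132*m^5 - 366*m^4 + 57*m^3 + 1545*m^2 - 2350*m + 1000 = (m - 5)*(m^6 - 14*m^5 + 62*m^4 - 56*m^3 - 223*m^2 + 430*m - 200) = (m - 5)*(m - 1)*(m^5 - 13*m^4 + 49*m^3 - 7*m^2 - 230*m + 200) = (m - 5)*(m - 1)*(m + 2)*(m^4 - 15*m^3 + 79*m^2 - 165*m + 100) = (m - 5)*(m - 4)*(m - 1)*(m + 2)*(m^3 - 11*m^2 + 35*m - 25) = (m - 5)^2*(m - 4)*(m - 1)*(m + 2)*(m^2 - 6*m + 5) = (m - 5)^3*(m - 4)*(m - 1)*(m + 2)*(m - 1)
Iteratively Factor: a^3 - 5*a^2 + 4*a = (a - 4)*(a^2 - a) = a*(a - 4)*(a - 1)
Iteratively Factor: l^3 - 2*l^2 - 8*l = (l - 4)*(l^2 + 2*l) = (l - 4)*(l + 2)*(l)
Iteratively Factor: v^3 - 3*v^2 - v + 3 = (v - 3)*(v^2 - 1) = (v - 3)*(v - 1)*(v + 1)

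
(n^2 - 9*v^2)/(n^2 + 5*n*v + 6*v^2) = (n - 3*v)/(n + 2*v)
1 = 1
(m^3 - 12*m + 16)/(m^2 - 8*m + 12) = (m^2 + 2*m - 8)/(m - 6)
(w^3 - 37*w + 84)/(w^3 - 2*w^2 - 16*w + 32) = (w^2 + 4*w - 21)/(w^2 + 2*w - 8)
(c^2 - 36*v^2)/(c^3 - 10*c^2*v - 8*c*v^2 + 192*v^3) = (-c - 6*v)/(-c^2 + 4*c*v + 32*v^2)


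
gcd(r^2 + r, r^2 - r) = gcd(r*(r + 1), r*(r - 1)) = r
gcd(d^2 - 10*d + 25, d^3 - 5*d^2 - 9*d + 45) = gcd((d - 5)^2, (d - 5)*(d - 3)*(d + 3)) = d - 5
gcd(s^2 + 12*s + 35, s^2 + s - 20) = s + 5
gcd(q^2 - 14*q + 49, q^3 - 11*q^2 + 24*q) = 1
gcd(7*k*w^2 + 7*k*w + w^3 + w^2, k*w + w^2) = w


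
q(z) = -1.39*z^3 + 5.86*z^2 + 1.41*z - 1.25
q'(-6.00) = -219.03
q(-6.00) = 501.49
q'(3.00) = -0.96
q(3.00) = 18.19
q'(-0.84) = -11.38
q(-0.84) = 2.52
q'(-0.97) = -13.88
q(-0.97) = 4.16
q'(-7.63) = -330.78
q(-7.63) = 946.57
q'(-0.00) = 1.41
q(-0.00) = -1.25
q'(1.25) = 9.54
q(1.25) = 6.95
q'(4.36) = -26.76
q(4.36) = 1.09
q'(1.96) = 8.36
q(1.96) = 13.56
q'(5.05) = -45.75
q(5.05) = -23.70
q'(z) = -4.17*z^2 + 11.72*z + 1.41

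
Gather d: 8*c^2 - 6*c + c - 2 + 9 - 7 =8*c^2 - 5*c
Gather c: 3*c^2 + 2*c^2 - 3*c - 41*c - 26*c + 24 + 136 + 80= 5*c^2 - 70*c + 240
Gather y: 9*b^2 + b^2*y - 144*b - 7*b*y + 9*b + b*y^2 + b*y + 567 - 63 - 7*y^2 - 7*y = 9*b^2 - 135*b + y^2*(b - 7) + y*(b^2 - 6*b - 7) + 504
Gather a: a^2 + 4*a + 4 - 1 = a^2 + 4*a + 3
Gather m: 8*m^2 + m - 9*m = 8*m^2 - 8*m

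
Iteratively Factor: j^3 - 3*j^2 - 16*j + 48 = (j - 4)*(j^2 + j - 12) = (j - 4)*(j + 4)*(j - 3)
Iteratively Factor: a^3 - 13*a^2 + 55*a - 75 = (a - 3)*(a^2 - 10*a + 25) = (a - 5)*(a - 3)*(a - 5)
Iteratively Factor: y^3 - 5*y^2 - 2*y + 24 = (y - 3)*(y^2 - 2*y - 8) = (y - 4)*(y - 3)*(y + 2)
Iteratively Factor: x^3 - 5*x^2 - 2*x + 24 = (x - 4)*(x^2 - x - 6) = (x - 4)*(x - 3)*(x + 2)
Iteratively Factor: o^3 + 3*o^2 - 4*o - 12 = (o - 2)*(o^2 + 5*o + 6) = (o - 2)*(o + 3)*(o + 2)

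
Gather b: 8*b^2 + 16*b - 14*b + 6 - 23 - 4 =8*b^2 + 2*b - 21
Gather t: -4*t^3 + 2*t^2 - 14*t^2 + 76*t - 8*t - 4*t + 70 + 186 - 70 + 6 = -4*t^3 - 12*t^2 + 64*t + 192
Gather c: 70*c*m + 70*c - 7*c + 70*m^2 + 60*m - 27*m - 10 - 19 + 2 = c*(70*m + 63) + 70*m^2 + 33*m - 27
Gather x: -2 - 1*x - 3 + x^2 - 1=x^2 - x - 6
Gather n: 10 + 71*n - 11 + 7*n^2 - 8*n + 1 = 7*n^2 + 63*n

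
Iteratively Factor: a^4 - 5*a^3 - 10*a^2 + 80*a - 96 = (a - 3)*(a^3 - 2*a^2 - 16*a + 32) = (a - 4)*(a - 3)*(a^2 + 2*a - 8) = (a - 4)*(a - 3)*(a + 4)*(a - 2)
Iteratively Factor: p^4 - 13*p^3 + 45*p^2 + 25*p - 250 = (p - 5)*(p^3 - 8*p^2 + 5*p + 50) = (p - 5)*(p + 2)*(p^2 - 10*p + 25) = (p - 5)^2*(p + 2)*(p - 5)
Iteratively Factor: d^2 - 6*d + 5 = (d - 5)*(d - 1)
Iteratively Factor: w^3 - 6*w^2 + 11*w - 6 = (w - 3)*(w^2 - 3*w + 2) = (w - 3)*(w - 2)*(w - 1)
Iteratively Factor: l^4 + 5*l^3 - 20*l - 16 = (l + 2)*(l^3 + 3*l^2 - 6*l - 8) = (l + 1)*(l + 2)*(l^2 + 2*l - 8) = (l + 1)*(l + 2)*(l + 4)*(l - 2)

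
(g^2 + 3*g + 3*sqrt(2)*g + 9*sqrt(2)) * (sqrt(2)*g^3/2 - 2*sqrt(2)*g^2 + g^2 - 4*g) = sqrt(2)*g^5/2 - sqrt(2)*g^4/2 + 4*g^4 - 3*sqrt(2)*g^3 - 4*g^3 - 48*g^2 - 3*sqrt(2)*g^2 - 36*sqrt(2)*g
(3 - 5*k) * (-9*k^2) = 45*k^3 - 27*k^2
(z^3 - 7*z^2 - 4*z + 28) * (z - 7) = z^4 - 14*z^3 + 45*z^2 + 56*z - 196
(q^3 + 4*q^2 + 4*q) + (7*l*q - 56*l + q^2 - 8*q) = 7*l*q - 56*l + q^3 + 5*q^2 - 4*q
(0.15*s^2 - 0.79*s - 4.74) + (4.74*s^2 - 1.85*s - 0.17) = 4.89*s^2 - 2.64*s - 4.91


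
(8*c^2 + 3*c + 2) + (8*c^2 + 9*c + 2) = 16*c^2 + 12*c + 4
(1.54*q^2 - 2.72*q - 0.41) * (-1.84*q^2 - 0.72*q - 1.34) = -2.8336*q^4 + 3.896*q^3 + 0.6492*q^2 + 3.94*q + 0.5494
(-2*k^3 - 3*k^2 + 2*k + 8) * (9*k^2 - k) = -18*k^5 - 25*k^4 + 21*k^3 + 70*k^2 - 8*k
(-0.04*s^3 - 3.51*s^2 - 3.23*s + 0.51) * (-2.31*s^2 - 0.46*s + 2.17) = 0.0924*s^5 + 8.1265*s^4 + 8.9891*s^3 - 7.309*s^2 - 7.2437*s + 1.1067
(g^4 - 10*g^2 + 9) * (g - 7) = g^5 - 7*g^4 - 10*g^3 + 70*g^2 + 9*g - 63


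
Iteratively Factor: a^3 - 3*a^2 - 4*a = (a - 4)*(a^2 + a) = a*(a - 4)*(a + 1)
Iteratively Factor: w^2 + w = (w + 1)*(w)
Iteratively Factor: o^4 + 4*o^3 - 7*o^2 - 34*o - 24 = (o - 3)*(o^3 + 7*o^2 + 14*o + 8) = (o - 3)*(o + 2)*(o^2 + 5*o + 4) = (o - 3)*(o + 2)*(o + 4)*(o + 1)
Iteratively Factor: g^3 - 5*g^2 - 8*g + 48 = (g + 3)*(g^2 - 8*g + 16) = (g - 4)*(g + 3)*(g - 4)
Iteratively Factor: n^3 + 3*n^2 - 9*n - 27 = (n + 3)*(n^2 - 9) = (n - 3)*(n + 3)*(n + 3)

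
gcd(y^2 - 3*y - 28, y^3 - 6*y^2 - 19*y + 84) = y^2 - 3*y - 28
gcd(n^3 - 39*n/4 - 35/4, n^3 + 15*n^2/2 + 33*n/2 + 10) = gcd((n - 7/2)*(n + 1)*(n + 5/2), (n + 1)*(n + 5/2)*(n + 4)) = n^2 + 7*n/2 + 5/2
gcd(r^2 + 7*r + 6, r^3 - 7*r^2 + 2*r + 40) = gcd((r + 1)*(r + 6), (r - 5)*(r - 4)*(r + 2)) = 1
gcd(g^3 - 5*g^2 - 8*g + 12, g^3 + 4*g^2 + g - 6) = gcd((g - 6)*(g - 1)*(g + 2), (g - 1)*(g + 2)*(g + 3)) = g^2 + g - 2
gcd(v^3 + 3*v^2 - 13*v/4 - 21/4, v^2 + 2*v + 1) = v + 1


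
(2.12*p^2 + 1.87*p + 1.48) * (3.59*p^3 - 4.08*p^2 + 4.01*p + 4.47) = 7.6108*p^5 - 1.9363*p^4 + 6.1848*p^3 + 10.9367*p^2 + 14.2937*p + 6.6156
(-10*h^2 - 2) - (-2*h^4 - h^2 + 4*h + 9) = 2*h^4 - 9*h^2 - 4*h - 11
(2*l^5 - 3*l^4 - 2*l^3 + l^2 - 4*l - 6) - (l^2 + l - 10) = 2*l^5 - 3*l^4 - 2*l^3 - 5*l + 4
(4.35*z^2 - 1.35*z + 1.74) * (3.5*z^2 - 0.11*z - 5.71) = 15.225*z^4 - 5.2035*z^3 - 18.6*z^2 + 7.5171*z - 9.9354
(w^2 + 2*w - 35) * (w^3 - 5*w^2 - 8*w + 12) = w^5 - 3*w^4 - 53*w^3 + 171*w^2 + 304*w - 420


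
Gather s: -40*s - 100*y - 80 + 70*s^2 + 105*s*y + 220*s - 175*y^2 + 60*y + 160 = 70*s^2 + s*(105*y + 180) - 175*y^2 - 40*y + 80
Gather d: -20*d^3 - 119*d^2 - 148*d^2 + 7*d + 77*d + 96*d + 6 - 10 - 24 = -20*d^3 - 267*d^2 + 180*d - 28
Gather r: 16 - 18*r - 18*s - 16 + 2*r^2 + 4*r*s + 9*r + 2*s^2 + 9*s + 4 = 2*r^2 + r*(4*s - 9) + 2*s^2 - 9*s + 4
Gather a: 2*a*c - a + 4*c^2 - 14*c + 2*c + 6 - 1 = a*(2*c - 1) + 4*c^2 - 12*c + 5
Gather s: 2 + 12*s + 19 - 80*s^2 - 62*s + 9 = -80*s^2 - 50*s + 30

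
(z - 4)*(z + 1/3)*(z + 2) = z^3 - 5*z^2/3 - 26*z/3 - 8/3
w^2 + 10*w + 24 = (w + 4)*(w + 6)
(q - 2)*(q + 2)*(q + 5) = q^3 + 5*q^2 - 4*q - 20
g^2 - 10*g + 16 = (g - 8)*(g - 2)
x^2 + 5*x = x*(x + 5)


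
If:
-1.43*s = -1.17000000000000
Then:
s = 0.82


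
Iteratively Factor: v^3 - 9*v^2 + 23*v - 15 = (v - 5)*(v^2 - 4*v + 3) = (v - 5)*(v - 3)*(v - 1)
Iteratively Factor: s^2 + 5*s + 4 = (s + 4)*(s + 1)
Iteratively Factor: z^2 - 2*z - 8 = (z + 2)*(z - 4)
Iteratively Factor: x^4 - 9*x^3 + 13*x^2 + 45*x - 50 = (x + 2)*(x^3 - 11*x^2 + 35*x - 25) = (x - 5)*(x + 2)*(x^2 - 6*x + 5) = (x - 5)*(x - 1)*(x + 2)*(x - 5)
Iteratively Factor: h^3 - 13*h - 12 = (h + 1)*(h^2 - h - 12) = (h + 1)*(h + 3)*(h - 4)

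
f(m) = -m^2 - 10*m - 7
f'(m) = -2*m - 10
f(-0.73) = -0.23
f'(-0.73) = -8.54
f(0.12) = -8.21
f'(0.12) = -10.24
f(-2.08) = 9.47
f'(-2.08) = -5.84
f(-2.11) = 9.65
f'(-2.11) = -5.78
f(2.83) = -43.31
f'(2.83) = -15.66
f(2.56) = -39.15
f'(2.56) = -15.12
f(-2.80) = 13.16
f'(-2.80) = -4.40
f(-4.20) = 17.36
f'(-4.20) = -1.60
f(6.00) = -103.00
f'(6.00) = -22.00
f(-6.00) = 17.00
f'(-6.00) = 2.00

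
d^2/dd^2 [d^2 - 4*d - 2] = 2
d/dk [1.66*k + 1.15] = 1.66000000000000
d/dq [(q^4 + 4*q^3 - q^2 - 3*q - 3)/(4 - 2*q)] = (-3*q^4 + 25*q^2 - 4*q - 9)/(2*(q^2 - 4*q + 4))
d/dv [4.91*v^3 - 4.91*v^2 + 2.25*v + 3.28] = 14.73*v^2 - 9.82*v + 2.25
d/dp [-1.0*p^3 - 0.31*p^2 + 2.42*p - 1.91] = -3.0*p^2 - 0.62*p + 2.42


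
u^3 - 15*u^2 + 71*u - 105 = (u - 7)*(u - 5)*(u - 3)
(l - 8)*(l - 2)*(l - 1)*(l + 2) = l^4 - 9*l^3 + 4*l^2 + 36*l - 32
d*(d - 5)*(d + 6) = d^3 + d^2 - 30*d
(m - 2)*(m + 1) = m^2 - m - 2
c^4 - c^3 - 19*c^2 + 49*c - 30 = (c - 3)*(c - 2)*(c - 1)*(c + 5)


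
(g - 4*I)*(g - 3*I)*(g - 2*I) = g^3 - 9*I*g^2 - 26*g + 24*I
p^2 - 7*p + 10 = (p - 5)*(p - 2)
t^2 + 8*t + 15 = (t + 3)*(t + 5)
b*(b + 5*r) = b^2 + 5*b*r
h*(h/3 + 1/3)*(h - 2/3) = h^3/3 + h^2/9 - 2*h/9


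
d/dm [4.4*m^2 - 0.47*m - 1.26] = 8.8*m - 0.47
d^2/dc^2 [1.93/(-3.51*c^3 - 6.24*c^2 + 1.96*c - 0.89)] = ((40.6458*c + 24.0864)*(3.51*c^3 + 6.24*c^2 - 1.96*c + 0.89) - 1.93*(10.53*c^2 + 12.48*c - 1.96)*(21.06*c^2 + 24.96*c - 3.92))/(3.51*c^3 + 6.24*c^2 - 1.96*c + 0.89)^3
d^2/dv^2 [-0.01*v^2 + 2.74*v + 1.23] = -0.0200000000000000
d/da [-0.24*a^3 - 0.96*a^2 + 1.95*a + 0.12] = -0.72*a^2 - 1.92*a + 1.95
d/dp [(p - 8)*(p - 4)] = 2*p - 12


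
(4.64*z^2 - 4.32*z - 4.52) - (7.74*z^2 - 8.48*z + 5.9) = -3.1*z^2 + 4.16*z - 10.42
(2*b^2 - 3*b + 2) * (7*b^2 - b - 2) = 14*b^4 - 23*b^3 + 13*b^2 + 4*b - 4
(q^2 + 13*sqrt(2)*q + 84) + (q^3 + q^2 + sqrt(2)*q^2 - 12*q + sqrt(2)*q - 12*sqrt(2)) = q^3 + sqrt(2)*q^2 + 2*q^2 - 12*q + 14*sqrt(2)*q - 12*sqrt(2) + 84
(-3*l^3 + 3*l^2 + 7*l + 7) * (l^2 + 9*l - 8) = -3*l^5 - 24*l^4 + 58*l^3 + 46*l^2 + 7*l - 56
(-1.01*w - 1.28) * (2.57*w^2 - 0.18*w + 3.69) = -2.5957*w^3 - 3.1078*w^2 - 3.4965*w - 4.7232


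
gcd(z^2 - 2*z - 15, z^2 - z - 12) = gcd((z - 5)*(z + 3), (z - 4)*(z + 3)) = z + 3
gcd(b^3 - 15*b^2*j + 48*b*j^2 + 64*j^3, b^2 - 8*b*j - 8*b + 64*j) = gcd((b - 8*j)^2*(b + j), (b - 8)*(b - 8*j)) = b - 8*j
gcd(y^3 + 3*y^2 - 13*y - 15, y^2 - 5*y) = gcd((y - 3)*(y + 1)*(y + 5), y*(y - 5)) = 1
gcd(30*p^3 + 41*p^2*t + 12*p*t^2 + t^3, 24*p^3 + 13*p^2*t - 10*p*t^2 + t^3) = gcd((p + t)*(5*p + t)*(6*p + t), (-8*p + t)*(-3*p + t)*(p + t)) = p + t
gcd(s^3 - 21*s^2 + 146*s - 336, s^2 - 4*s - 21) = s - 7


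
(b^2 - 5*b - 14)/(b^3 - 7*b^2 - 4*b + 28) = 1/(b - 2)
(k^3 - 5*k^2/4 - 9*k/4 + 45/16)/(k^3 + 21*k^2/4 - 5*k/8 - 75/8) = (k - 3/2)/(k + 5)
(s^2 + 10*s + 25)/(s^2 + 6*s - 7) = (s^2 + 10*s + 25)/(s^2 + 6*s - 7)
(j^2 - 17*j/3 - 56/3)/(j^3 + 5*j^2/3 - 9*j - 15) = (3*j^2 - 17*j - 56)/(3*j^3 + 5*j^2 - 27*j - 45)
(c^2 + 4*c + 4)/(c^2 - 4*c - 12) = (c + 2)/(c - 6)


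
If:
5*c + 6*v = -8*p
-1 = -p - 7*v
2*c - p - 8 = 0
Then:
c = 394/135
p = -292/135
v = 61/135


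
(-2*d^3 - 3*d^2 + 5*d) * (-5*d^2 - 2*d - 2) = 10*d^5 + 19*d^4 - 15*d^3 - 4*d^2 - 10*d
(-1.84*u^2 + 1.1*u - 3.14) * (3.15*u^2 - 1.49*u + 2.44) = -5.796*u^4 + 6.2066*u^3 - 16.0196*u^2 + 7.3626*u - 7.6616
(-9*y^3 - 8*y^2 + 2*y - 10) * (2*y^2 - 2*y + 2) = -18*y^5 + 2*y^4 + 2*y^3 - 40*y^2 + 24*y - 20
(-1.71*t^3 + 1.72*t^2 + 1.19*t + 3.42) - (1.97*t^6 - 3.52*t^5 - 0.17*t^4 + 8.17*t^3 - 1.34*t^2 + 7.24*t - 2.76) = -1.97*t^6 + 3.52*t^5 + 0.17*t^4 - 9.88*t^3 + 3.06*t^2 - 6.05*t + 6.18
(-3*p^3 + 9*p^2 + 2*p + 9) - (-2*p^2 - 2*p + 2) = -3*p^3 + 11*p^2 + 4*p + 7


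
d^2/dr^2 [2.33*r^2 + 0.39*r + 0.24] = 4.66000000000000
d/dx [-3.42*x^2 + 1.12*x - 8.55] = 1.12 - 6.84*x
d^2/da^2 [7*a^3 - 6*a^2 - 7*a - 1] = 42*a - 12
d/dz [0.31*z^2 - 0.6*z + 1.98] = 0.62*z - 0.6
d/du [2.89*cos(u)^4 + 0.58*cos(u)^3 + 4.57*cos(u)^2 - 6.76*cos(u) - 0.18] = (-11.56*cos(u)^3 - 1.74*cos(u)^2 - 9.14*cos(u) + 6.76)*sin(u)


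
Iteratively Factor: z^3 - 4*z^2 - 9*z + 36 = (z + 3)*(z^2 - 7*z + 12) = (z - 4)*(z + 3)*(z - 3)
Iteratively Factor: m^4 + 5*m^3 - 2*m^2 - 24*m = (m + 3)*(m^3 + 2*m^2 - 8*m) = (m - 2)*(m + 3)*(m^2 + 4*m) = m*(m - 2)*(m + 3)*(m + 4)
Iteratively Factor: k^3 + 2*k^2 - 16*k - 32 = (k - 4)*(k^2 + 6*k + 8) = (k - 4)*(k + 4)*(k + 2)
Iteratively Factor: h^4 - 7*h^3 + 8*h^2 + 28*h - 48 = (h + 2)*(h^3 - 9*h^2 + 26*h - 24) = (h - 2)*(h + 2)*(h^2 - 7*h + 12) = (h - 3)*(h - 2)*(h + 2)*(h - 4)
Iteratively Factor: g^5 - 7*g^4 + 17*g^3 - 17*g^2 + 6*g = (g - 2)*(g^4 - 5*g^3 + 7*g^2 - 3*g) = (g - 2)*(g - 1)*(g^3 - 4*g^2 + 3*g) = (g - 3)*(g - 2)*(g - 1)*(g^2 - g) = g*(g - 3)*(g - 2)*(g - 1)*(g - 1)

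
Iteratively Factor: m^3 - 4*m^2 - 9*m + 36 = (m - 3)*(m^2 - m - 12) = (m - 3)*(m + 3)*(m - 4)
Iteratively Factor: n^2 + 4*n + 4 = (n + 2)*(n + 2)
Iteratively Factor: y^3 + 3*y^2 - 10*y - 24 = (y - 3)*(y^2 + 6*y + 8) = (y - 3)*(y + 4)*(y + 2)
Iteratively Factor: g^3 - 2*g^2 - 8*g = (g + 2)*(g^2 - 4*g) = g*(g + 2)*(g - 4)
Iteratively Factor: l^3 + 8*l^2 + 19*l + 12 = (l + 1)*(l^2 + 7*l + 12) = (l + 1)*(l + 4)*(l + 3)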